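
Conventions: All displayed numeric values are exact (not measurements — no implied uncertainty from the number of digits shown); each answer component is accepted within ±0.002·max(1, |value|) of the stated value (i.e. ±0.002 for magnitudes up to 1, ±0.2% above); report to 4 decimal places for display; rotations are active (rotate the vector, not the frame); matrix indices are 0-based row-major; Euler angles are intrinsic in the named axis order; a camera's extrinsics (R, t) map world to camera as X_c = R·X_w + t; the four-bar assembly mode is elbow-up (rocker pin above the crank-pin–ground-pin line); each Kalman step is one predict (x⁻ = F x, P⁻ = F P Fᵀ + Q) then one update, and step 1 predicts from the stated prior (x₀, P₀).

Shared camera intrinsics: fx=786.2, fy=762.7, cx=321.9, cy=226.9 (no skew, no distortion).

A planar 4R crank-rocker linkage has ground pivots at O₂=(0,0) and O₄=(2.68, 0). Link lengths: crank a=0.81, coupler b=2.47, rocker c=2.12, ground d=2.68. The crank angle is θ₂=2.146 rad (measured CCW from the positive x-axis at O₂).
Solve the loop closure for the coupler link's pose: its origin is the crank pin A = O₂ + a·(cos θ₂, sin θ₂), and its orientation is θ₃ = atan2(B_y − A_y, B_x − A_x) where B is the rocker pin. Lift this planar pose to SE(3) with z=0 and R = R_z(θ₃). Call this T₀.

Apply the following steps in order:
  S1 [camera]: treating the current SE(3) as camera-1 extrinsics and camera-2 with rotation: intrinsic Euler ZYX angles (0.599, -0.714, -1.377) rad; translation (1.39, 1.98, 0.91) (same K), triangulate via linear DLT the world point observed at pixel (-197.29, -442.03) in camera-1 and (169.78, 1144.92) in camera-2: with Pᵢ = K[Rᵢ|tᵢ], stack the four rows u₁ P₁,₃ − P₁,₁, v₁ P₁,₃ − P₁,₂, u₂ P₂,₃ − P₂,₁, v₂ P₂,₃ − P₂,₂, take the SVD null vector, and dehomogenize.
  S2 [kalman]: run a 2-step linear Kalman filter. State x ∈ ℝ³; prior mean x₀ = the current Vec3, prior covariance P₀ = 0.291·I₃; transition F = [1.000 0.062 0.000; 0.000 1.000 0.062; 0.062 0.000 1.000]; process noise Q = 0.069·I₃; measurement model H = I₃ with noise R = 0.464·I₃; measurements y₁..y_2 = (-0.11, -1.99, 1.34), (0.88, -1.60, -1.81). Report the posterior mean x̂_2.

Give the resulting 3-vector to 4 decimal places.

source (fourbar_fk): coupler pose = R=[0.8724 -0.4889 0.0000; 0.4889 0.8724 0.0000; 0.0000 0.0000 1.0000], t=(-0.4406, 0.6797, 0.0000)
after S1 (triangulate): (-0.8680, -1.2133, 0.9157)
after S2 (kf_track): (-0.1473, -1.5182, 0.0040)

result = (-0.1473, -1.5182, 0.0040)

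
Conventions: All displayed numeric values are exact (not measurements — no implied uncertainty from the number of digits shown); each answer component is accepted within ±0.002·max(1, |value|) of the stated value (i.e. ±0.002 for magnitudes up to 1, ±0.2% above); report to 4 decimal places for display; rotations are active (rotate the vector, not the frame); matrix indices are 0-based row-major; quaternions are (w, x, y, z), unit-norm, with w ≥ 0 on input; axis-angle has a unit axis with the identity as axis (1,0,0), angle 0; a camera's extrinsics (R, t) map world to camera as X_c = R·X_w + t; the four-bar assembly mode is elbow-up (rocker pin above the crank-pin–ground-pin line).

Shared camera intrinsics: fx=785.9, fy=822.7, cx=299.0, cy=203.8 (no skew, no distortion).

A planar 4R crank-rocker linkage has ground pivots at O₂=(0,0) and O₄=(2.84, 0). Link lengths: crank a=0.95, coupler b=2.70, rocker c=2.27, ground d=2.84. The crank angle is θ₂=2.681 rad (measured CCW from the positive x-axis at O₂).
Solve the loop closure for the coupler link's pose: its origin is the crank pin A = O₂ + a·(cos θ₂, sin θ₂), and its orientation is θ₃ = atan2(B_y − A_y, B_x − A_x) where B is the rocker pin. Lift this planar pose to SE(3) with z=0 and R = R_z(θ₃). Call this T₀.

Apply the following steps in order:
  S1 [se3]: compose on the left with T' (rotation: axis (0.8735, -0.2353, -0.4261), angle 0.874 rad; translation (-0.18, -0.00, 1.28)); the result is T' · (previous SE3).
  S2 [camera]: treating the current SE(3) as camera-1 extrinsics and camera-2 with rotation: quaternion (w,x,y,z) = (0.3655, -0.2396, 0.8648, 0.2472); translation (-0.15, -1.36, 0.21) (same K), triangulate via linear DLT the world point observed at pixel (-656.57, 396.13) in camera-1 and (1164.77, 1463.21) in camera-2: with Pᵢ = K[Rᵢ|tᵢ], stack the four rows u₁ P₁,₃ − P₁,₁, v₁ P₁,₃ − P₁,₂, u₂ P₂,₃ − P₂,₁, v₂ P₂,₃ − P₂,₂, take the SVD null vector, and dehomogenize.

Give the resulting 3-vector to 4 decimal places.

source (fourbar_fk): coupler pose = R=[0.8584 -0.5130 0.0000; 0.5130 0.8584 0.0000; 0.0000 0.0000 1.0000], t=(-0.8510, 0.4223, 0.0000)
after S1 (compose_se3): R=[0.9154 -0.2522 -0.3138; -0.0043 0.7733 -0.6340; 0.4025 0.5817 0.7068], t=(-0.8519, 0.6201, 1.5379)
after S2 (triangulate): (-1.9817, 1.6343, 1.8733)

result = (-1.9817, 1.6343, 1.8733)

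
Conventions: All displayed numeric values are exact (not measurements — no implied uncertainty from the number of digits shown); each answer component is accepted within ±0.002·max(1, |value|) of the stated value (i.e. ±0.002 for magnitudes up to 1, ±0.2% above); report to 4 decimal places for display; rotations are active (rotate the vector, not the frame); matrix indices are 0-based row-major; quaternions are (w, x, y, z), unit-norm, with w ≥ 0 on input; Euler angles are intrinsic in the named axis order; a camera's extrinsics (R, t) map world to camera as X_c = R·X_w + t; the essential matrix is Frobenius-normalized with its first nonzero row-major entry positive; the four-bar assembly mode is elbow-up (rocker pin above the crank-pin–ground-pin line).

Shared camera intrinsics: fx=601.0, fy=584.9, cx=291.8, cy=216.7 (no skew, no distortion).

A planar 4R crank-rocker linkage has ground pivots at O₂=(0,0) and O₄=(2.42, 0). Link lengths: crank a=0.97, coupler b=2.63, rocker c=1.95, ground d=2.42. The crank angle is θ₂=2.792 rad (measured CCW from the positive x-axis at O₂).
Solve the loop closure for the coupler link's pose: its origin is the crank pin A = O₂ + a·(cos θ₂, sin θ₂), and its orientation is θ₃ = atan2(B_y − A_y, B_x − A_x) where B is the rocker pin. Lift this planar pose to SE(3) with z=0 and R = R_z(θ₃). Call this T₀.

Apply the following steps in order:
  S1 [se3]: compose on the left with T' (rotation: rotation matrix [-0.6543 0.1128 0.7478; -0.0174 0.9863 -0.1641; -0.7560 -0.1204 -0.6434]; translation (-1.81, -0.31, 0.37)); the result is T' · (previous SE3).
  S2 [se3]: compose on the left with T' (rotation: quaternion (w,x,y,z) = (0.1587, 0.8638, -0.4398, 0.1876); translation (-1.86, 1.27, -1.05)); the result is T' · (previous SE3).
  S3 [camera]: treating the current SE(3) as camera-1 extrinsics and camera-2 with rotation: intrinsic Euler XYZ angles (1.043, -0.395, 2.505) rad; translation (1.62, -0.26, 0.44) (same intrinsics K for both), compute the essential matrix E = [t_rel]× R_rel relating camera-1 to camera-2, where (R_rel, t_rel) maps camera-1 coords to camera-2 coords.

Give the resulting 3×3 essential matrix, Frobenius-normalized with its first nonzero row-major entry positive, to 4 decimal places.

source (fourbar_fk): coupler pose = R=[0.8671 -0.4982 0.0000; 0.4982 0.8671 0.0000; 0.0000 0.0000 1.0000], t=(-0.9113, 0.3322, 0.0000)
after S1 (compose_se3): R=[-0.5111 0.4238 0.7478; 0.4763 0.8639 -0.1641; -0.7155 0.2723 -0.6434], t=(-1.1762, 0.0336, 1.0190)
after S2 (compose_se3): R=[-0.7997 -0.4276 0.4216; 0.4041 -0.9025 -0.1487; 0.4441 0.0514 0.8945], t=(-2.3379, 1.6273, -2.4877)
after S3 (essential): [0.0458 0.6291 0.2697; -0.0739 0.0935 0.2156; -0.3213 -0.2590 0.5462]

matrix = [0.0458 0.6291 0.2697; -0.0739 0.0935 0.2156; -0.3213 -0.2590 0.5462]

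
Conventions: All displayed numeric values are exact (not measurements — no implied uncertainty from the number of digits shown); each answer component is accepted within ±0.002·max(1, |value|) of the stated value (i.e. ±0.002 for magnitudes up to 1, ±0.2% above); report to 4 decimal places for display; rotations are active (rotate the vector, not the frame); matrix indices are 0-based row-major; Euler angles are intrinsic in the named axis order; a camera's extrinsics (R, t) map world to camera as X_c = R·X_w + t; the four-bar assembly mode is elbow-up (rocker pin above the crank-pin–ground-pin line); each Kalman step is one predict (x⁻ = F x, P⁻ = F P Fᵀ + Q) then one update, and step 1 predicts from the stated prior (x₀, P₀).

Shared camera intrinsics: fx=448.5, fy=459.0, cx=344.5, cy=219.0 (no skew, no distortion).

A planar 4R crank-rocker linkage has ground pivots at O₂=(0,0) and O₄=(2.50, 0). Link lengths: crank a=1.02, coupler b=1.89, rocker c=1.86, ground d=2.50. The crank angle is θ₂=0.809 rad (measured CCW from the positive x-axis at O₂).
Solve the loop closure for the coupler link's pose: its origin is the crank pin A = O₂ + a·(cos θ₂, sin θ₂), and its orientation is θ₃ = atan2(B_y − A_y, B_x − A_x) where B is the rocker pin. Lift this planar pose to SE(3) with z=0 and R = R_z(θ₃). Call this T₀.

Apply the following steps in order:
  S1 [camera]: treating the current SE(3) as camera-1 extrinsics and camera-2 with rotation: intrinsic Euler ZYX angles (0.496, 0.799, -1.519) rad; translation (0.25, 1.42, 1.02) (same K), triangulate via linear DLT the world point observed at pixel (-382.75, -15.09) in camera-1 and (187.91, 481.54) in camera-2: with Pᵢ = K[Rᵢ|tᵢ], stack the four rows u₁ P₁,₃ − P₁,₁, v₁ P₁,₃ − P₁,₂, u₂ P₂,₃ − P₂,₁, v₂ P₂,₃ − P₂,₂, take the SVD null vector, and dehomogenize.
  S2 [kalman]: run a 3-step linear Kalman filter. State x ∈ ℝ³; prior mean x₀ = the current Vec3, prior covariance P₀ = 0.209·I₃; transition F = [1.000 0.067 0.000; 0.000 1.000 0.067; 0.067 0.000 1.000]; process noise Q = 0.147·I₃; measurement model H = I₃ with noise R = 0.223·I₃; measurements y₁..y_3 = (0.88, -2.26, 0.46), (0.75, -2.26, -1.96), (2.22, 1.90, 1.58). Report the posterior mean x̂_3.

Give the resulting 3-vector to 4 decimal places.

result = (1.3746, 0.2152, 0.5088)

source (fourbar_fk): coupler pose = R=[0.8119 -0.5838 0.0000; 0.5838 0.8119 0.0000; 0.0000 0.0000 1.0000], t=(0.7040, 0.7381, 0.0000)
after S1 (triangulate): (-1.4464, -0.0417, 0.2750)
after S2 (kf_track): (1.3746, 0.2152, 0.5088)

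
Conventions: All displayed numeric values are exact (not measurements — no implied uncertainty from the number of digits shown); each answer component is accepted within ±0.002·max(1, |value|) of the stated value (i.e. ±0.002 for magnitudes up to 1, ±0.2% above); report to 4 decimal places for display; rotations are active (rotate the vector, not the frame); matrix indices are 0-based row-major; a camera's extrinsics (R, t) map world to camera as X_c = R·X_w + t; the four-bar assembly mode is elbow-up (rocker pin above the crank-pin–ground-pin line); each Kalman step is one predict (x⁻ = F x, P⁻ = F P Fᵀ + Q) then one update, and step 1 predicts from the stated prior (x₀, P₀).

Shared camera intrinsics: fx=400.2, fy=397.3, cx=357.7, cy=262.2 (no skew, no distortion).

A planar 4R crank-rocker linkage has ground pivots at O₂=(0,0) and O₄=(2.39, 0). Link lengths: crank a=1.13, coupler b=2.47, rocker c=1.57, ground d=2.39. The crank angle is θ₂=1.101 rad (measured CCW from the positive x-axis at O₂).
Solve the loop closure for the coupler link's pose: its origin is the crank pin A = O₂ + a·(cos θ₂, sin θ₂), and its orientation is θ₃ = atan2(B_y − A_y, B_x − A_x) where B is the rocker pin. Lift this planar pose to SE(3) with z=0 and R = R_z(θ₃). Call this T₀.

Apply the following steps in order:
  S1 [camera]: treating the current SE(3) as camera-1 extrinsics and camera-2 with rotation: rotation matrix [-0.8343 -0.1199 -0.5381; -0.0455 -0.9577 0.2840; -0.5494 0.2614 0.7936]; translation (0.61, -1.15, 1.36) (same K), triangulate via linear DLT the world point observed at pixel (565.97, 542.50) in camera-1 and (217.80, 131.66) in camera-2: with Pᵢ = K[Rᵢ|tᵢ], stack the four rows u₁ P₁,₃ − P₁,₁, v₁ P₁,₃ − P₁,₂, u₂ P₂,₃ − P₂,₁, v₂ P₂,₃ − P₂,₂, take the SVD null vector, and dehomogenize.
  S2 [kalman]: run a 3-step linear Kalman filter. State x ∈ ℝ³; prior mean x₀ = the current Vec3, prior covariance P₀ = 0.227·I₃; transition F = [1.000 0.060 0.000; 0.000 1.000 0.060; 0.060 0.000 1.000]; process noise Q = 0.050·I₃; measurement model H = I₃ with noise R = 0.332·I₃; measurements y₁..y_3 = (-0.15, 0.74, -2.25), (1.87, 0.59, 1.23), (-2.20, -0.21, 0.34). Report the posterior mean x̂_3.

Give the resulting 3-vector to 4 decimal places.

result = (-0.1896, 0.2656, 0.4338)

source (fourbar_fk): coupler pose = R=[0.9822 -0.1878 0.0000; 0.1878 0.9822 0.0000; 0.0000 0.0000 1.0000], t=(0.5116, 1.0076, 0.0000)
after S1 (triangulate): (0.5574, 0.2615, 1.9406)
after S2 (kf_track): (-0.1896, 0.2656, 0.4338)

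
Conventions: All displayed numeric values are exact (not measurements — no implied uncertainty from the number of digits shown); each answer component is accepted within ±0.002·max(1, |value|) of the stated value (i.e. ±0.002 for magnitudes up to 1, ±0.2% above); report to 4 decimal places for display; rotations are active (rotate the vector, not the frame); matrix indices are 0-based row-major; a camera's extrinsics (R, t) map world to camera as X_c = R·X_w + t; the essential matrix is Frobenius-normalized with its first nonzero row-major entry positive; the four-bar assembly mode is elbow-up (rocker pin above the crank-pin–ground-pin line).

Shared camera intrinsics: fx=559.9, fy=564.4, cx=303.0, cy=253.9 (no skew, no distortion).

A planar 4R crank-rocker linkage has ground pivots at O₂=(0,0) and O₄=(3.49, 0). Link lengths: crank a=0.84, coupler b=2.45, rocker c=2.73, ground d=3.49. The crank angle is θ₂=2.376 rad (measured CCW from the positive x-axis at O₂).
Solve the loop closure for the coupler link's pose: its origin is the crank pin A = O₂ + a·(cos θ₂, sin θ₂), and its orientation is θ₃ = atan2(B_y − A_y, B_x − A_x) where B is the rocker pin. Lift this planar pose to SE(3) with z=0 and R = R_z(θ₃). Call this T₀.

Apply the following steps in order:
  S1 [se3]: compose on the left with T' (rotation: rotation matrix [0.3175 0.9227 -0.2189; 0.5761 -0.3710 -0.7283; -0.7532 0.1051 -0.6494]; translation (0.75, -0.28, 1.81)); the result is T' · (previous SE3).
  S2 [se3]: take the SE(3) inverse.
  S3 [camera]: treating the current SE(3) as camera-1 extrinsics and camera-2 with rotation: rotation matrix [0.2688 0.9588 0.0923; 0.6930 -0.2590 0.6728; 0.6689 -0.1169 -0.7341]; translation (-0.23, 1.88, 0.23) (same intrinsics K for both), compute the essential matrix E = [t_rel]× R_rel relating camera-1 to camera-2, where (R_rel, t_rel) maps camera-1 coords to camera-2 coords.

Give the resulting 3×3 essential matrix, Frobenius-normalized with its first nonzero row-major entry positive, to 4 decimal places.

source (fourbar_fk): coupler pose = R=[0.8543 -0.5197 0.0000; 0.5197 0.8543 0.0000; 0.0000 0.0000 1.0000], t=(-0.6056, 0.5821, 0.0000)
after S1 (compose_se3): R=[0.7508 0.6232 -0.2189; 0.2994 -0.6164 -0.7283; -0.5888 0.4813 -0.6494], t=(1.0948, -0.8449, 2.3273)
after S2 (invert_se3): R=[0.7508 0.2994 -0.5888; 0.6232 -0.6164 0.4813; -0.2189 -0.7283 -0.6494], t=(0.8014, -2.3232, 1.1356)
after S3 (essential): [0.6297 0.1873 0.2479; 0.0308 0.0499 0.1177; -0.3058 0.1870 0.6010]

matrix = [0.6297 0.1873 0.2479; 0.0308 0.0499 0.1177; -0.3058 0.1870 0.6010]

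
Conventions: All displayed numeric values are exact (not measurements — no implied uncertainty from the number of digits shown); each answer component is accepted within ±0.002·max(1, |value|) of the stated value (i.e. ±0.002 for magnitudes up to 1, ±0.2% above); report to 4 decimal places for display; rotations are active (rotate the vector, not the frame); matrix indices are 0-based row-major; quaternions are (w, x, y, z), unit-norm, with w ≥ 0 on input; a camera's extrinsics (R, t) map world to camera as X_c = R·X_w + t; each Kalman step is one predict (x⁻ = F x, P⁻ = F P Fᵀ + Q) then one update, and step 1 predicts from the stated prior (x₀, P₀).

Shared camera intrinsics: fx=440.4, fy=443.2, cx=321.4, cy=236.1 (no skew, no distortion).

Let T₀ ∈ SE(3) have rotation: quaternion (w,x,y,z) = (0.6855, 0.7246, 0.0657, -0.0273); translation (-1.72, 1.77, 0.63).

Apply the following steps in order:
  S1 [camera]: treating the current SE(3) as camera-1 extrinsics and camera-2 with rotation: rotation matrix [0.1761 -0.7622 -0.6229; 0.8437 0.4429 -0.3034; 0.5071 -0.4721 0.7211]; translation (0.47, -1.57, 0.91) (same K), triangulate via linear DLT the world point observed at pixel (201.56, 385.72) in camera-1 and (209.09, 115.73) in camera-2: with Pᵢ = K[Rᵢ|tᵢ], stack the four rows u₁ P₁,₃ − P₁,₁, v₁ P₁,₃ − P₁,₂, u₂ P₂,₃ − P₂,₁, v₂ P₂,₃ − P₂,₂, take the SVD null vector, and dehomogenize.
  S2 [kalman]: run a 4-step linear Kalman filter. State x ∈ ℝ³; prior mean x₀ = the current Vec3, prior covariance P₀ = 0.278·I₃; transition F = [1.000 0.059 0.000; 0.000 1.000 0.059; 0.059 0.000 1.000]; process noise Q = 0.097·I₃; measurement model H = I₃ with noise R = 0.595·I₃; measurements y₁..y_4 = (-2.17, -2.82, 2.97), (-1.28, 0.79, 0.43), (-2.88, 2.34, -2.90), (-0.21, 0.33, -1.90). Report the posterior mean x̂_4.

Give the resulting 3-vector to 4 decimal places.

result = (-0.9708, 0.5297, -0.6990)

after S1 (triangulate): (1.3560, 0.5001, 1.5372)
after S2 (kf_track): (-0.9708, 0.5297, -0.6990)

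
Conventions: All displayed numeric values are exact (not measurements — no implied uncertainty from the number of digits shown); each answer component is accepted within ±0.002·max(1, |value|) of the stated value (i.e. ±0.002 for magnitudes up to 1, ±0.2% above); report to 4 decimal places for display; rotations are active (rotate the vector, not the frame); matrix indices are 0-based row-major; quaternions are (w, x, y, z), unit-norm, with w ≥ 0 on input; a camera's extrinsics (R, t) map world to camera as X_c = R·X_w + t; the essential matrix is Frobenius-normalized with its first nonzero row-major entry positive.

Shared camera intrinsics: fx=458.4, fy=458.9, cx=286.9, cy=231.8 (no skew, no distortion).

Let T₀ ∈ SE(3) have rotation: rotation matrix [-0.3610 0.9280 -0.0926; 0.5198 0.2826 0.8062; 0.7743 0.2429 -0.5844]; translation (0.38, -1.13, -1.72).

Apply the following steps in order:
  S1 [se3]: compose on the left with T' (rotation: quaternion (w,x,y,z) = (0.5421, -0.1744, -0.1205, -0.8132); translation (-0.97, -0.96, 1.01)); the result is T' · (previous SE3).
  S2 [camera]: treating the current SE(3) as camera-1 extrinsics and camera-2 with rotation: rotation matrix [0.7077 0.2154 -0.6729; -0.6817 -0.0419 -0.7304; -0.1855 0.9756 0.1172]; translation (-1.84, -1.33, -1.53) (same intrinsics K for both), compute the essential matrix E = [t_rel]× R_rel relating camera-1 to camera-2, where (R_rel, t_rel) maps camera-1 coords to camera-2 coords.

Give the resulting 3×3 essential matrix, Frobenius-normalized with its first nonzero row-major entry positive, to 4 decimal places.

after S1 (compose_se3): R=[0.7254 -0.0280 0.6877; 0.4020 -0.7939 -0.4563; 0.5588 0.6074 -0.5647], t=(-2.4104, -1.5082, -0.4058)
after S2 (essential): [0.3945 -0.5300 0.2265; 0.0286 0.2848 0.3525; -0.1341 -0.2177 -0.4905]

matrix = [0.3945 -0.5300 0.2265; 0.0286 0.2848 0.3525; -0.1341 -0.2177 -0.4905]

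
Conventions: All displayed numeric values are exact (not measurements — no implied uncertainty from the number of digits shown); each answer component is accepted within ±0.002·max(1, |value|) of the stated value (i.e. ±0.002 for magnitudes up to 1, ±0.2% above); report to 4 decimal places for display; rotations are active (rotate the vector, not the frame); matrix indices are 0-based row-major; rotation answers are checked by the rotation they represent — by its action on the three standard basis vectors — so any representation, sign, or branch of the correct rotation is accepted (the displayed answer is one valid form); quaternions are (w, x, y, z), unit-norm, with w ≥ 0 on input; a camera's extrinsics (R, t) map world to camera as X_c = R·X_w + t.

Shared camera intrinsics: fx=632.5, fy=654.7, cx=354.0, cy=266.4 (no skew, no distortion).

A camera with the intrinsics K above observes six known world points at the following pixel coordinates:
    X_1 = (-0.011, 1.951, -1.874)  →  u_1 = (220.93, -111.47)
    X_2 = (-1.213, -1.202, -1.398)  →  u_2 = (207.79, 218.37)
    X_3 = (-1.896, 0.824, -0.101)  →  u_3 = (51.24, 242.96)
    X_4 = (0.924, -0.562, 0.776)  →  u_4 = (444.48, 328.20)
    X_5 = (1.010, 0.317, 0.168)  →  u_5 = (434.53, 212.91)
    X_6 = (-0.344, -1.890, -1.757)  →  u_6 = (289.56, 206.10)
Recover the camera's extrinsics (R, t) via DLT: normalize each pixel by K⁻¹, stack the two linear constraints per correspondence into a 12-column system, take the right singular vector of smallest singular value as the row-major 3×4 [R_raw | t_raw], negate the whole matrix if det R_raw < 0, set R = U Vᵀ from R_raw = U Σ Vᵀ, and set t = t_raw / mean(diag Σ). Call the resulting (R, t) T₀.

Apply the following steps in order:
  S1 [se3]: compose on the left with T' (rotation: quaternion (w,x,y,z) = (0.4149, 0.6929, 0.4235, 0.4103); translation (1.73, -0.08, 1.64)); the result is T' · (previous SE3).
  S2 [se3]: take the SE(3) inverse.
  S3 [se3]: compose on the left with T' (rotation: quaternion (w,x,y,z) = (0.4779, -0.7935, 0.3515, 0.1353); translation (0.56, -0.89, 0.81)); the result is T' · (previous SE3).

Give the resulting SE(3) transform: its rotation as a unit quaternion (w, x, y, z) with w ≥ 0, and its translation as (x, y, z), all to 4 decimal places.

source (pnp_recover): camera pose = R=[0.9701 -0.1193 0.2115; -0.2428 -0.4550 0.8567; -0.0059 -0.8824 -0.4704], t=(-0.3299, -0.1700, 5.4499)
after S1 (compose_se3): R=[0.2302 -0.9604 -0.1572; 0.9731 0.2252 0.0487; -0.0114 -0.1642 0.9864], t=(6.6019, -1.5751, -0.3269)
after S2 (invert_se3): R=[0.2302 0.9731 -0.0114; -0.9604 0.2252 -0.1642; -0.1572 0.0487 0.9864], t=(0.0095, 6.6413, 1.4373)
after S3 (compose_se3): R=[0.8058 0.5481 0.2243; 0.0515 -0.4421 0.8955; 0.5900 -0.7100 -0.3844], t=(-3.8230, -1.6333, -4.3290)

rotation (quat) = (0.4948, -0.8112, -0.1848, -0.2509), translation = (-3.8230, -1.6333, -4.3290)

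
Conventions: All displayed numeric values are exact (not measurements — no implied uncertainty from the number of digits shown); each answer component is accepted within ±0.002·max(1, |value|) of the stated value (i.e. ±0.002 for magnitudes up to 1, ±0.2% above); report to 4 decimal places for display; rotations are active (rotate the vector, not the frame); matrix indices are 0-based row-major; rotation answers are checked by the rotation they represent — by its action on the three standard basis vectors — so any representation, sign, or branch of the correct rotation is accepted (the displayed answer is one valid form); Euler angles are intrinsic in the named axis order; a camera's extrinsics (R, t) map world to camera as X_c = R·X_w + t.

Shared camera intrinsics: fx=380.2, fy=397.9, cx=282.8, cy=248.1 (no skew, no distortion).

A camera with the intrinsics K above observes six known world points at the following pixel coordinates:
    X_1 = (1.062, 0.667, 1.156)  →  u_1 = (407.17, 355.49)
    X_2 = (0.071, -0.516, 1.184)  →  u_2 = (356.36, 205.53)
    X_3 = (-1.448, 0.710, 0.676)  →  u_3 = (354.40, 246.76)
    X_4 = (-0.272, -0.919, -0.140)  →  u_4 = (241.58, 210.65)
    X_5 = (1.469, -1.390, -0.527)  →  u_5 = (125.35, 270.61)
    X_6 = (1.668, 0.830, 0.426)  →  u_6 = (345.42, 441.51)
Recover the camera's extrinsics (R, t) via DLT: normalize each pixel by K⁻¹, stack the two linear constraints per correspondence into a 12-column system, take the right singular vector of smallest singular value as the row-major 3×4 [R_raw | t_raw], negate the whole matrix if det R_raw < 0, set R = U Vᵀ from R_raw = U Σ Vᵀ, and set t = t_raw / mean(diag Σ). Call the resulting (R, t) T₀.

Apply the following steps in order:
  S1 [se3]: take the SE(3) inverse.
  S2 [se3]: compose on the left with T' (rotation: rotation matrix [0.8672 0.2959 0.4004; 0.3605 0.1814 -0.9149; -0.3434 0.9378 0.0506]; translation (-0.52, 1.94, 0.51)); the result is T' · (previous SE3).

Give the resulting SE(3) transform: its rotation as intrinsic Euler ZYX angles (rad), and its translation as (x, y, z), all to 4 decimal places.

source (pnp_recover): camera pose = R=[-0.1299 0.4798 0.8677; 0.4877 0.7928 -0.3654; -0.8633 0.3757 -0.3370], t=(0.0201, 0.3700, 4.7400)
after S1 (invert_se3): R=[-0.1299 0.4877 -0.8633; 0.4798 0.7928 0.3757; 0.8677 -0.3654 -0.3370], t=(3.9142, -2.0837, 1.7153)
after S2 (compose_se3): R=[0.3767 0.5113 -0.7724; -0.7537 0.6540 0.0653; 0.5385 0.5576 0.6317], t=(2.9447, 1.4038, -2.7015)

rotation (euler_zyx) = (-1.1072, -0.5687, 0.7231), translation = (2.9447, 1.4038, -2.7015)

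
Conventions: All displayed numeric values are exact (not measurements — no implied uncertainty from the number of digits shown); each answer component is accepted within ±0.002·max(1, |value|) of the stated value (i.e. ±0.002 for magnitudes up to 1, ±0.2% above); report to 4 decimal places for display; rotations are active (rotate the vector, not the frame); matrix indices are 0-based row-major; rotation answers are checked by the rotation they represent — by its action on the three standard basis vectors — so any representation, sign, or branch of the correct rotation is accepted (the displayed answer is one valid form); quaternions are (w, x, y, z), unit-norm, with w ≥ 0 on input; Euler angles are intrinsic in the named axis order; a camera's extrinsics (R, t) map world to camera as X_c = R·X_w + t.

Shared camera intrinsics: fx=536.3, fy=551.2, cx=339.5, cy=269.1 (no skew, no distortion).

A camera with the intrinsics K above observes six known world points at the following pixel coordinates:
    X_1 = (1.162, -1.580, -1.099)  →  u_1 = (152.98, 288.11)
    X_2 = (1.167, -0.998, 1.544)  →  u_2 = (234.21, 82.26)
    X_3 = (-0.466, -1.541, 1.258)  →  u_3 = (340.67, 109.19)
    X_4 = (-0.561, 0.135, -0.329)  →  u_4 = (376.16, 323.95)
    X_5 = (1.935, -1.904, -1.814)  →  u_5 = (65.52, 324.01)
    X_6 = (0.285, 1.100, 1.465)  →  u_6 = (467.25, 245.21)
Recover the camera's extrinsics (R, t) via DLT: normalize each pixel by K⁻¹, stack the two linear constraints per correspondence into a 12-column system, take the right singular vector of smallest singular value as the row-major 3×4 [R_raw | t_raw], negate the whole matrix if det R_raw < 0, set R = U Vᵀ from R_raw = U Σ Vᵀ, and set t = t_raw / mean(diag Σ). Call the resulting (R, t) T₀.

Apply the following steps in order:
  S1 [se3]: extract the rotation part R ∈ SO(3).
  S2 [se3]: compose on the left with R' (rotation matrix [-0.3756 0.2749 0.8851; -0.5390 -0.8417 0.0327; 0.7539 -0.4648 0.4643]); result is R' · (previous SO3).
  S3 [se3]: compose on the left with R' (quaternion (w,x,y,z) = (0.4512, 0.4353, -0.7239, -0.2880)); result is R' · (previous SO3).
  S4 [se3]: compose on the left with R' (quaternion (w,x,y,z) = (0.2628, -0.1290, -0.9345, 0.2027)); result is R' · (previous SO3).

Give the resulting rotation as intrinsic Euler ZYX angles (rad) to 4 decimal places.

source (pnp_recover): camera pose = R=[-0.7709 0.5253 0.3601; 0.0632 0.6257 -0.7775; -0.6338 -0.5767 -0.5156], t=(0.0100, 0.2700, 5.3305)
after S1 (rot_of_se3): [-0.7709 0.5253 0.3601; 0.0632 0.6257 -0.7775; -0.6338 -0.5767 -0.5156]
after S2 (compose_so3): [-0.2540 -0.5357 -0.8053; 0.3417 -0.8286 0.4434; -0.9048 -0.1625 0.3935]
after S3 (compose_so3): [0.7457 0.5683 -0.3477; 0.3597 0.0957 0.9281; 0.5608 -0.8172 -0.1331]
after S4 (compose_so3): [-0.8743 -0.0140 0.4853; 0.4030 0.5364 0.7415; -0.2707 0.8439 -0.4633]

rotation (euler_zyx) = (2.7096, 0.2741, 2.0729)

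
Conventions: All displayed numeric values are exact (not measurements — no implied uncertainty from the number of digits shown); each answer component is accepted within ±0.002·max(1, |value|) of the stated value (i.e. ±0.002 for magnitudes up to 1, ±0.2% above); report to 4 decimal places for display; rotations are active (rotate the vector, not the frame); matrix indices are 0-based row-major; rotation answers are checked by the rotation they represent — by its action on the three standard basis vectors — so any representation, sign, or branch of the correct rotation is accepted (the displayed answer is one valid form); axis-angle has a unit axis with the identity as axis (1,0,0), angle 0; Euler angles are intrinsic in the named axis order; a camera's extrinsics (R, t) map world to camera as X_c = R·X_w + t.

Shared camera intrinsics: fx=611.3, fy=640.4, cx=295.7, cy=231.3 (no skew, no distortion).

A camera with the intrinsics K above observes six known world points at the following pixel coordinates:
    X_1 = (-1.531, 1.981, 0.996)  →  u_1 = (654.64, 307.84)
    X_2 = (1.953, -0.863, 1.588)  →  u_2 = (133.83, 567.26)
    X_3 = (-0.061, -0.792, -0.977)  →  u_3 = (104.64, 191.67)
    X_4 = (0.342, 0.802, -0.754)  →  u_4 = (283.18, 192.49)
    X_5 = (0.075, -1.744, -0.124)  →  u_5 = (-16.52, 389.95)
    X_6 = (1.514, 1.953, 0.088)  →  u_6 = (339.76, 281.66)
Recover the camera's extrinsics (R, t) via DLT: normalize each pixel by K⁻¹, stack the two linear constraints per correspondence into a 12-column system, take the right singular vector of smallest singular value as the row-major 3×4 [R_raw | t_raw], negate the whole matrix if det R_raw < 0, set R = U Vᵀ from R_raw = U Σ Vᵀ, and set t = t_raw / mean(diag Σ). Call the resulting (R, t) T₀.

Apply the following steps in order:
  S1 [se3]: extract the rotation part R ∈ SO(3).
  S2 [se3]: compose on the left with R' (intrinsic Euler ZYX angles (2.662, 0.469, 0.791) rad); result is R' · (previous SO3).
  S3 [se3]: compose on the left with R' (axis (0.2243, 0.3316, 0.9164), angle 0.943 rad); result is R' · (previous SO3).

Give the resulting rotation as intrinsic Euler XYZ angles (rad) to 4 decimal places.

source (pnp_recover): camera pose = R=[-0.5219 0.7715 0.3640; 0.2838 -0.2454 0.9269; 0.8044 0.5870 -0.0909], t=(-0.2701, 0.4900, 4.2799)
after S1 (rot_of_se3): [-0.5219 0.7715 0.3640; 0.2838 -0.2454 0.9269; 0.8044 0.5870 -0.0909]
after S2 (compose_so3): [0.2771 -0.4338 -0.8573; 0.2757 0.8906 -0.3616; 0.9204 -0.1362 0.3664]
after S3 (compose_so3): [0.2976 -0.9451 -0.1348; 0.3368 0.2361 -0.9115; 0.8933 0.2258 0.3886]

rotation (euler_xyz) = (1.1678, -0.1353, 1.2658)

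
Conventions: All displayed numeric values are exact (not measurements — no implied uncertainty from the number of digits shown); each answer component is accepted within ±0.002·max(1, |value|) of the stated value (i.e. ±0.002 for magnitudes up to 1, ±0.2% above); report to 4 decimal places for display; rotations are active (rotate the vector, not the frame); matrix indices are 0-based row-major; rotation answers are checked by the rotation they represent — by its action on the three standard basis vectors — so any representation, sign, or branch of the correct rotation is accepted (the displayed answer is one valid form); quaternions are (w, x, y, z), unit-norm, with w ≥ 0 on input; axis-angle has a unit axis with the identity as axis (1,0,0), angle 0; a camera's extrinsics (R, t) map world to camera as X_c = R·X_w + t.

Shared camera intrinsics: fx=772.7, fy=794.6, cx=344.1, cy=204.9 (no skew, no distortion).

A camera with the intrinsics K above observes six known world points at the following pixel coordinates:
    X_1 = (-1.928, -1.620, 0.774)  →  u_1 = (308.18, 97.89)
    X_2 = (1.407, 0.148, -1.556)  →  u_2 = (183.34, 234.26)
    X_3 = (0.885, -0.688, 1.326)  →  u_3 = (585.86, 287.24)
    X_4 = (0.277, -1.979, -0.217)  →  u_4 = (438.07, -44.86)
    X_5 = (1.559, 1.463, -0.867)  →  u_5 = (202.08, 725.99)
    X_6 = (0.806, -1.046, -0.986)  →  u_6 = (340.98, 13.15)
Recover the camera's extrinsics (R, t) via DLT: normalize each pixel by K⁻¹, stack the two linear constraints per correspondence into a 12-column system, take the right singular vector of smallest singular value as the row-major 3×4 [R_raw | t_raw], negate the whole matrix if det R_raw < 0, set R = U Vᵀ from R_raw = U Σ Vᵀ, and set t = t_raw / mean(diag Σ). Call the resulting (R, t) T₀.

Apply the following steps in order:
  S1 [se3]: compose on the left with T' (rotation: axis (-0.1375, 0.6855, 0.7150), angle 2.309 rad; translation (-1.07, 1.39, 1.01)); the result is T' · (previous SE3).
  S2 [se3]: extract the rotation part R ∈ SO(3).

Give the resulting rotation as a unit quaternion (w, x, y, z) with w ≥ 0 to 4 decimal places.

source (pnp_recover): camera pose = R=[0.6253 -0.3905 0.6757; 0.1103 0.9013 0.4188; -0.7726 -0.1873 0.6067], t=(-0.2600, 0.4499, 4.4100)
after S1 (compose_se3): R=[-0.7414 -0.4325 -0.5131; -0.4675 -0.2156 0.8573; -0.4814 0.8755 -0.0423], t=(0.2985, 5.4089, 2.3115)
after S2 (rot_of_se3): [-0.7414 -0.4325 -0.5131; -0.4675 -0.2156 0.8573; -0.4814 0.8755 -0.0423]

rotation (quat) = (0.0126, 0.3593, -0.6261, -0.6919)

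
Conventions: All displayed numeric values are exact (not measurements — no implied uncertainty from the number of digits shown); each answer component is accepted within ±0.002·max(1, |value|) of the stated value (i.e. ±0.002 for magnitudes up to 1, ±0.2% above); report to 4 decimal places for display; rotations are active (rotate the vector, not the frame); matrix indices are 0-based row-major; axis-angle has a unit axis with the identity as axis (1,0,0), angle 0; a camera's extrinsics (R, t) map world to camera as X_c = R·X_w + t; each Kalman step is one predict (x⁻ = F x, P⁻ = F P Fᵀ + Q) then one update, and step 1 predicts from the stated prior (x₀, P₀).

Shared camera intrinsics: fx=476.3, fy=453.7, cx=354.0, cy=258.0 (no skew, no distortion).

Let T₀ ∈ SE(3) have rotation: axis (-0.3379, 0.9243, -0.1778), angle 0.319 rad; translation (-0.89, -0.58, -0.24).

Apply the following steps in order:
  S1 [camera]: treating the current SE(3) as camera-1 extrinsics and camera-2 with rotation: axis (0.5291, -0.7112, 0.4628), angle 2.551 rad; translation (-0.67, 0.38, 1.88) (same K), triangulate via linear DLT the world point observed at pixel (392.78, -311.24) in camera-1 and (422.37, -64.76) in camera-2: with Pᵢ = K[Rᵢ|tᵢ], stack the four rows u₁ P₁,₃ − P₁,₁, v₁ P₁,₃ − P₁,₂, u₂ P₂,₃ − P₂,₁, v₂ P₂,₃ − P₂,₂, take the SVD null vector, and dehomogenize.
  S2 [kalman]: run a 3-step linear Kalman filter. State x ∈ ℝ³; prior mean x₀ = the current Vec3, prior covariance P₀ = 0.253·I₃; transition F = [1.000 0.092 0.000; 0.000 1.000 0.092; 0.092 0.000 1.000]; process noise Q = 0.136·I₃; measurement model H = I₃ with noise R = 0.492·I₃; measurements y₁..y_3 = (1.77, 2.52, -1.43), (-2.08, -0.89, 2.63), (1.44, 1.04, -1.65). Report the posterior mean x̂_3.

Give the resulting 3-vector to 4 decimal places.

result = (0.4249, 0.4400, 0.1196)

after S1 (triangulate): (0.5898, -1.1222, 1.6178)
after S2 (kf_track): (0.4249, 0.4400, 0.1196)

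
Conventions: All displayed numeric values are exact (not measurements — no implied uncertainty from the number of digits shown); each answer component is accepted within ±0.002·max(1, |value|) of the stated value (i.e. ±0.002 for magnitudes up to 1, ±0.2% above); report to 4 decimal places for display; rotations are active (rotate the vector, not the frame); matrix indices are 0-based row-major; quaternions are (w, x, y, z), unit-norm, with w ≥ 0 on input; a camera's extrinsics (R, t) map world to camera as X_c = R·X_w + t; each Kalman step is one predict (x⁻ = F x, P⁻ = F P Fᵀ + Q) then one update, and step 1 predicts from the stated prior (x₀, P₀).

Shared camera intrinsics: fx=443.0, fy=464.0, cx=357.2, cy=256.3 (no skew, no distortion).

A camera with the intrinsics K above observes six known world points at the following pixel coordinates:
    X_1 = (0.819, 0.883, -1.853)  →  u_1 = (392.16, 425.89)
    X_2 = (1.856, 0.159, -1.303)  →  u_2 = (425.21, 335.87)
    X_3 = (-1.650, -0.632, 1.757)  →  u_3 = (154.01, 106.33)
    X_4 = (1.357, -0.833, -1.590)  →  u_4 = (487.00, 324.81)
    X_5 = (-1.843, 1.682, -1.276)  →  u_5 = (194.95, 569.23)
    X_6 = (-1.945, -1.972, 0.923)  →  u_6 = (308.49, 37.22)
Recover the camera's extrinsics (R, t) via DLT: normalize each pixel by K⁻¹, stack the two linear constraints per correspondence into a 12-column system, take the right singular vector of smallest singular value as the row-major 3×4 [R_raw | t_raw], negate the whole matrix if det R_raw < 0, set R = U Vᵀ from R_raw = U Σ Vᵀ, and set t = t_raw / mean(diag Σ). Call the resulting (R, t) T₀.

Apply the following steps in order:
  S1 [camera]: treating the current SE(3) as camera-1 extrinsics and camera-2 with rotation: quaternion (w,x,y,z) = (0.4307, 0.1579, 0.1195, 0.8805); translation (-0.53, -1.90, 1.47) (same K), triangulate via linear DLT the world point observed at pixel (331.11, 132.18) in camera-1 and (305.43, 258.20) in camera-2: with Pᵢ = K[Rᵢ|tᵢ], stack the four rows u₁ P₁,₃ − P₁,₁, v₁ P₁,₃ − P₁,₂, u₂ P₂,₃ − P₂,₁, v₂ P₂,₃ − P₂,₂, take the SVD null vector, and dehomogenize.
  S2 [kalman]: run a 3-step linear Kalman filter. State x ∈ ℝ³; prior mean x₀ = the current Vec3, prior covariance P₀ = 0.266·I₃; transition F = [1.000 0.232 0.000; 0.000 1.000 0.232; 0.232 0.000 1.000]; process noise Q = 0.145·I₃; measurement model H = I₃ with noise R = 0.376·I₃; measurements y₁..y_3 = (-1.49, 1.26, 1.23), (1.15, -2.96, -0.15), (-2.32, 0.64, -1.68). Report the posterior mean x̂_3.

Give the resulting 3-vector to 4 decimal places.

source (pnp_recover): camera pose = R=[0.3772 -0.6942 -0.6130; -0.1648 0.6010 -0.7820; 0.9114 0.3960 0.1123], t=(-0.3601, 0.3400, 5.0900)
after S1 (triangulate): (1.7504, -0.6364, 1.8482)
after S2 (kf_track): (-1.0573, -0.3705, -0.4228)

result = (-1.0573, -0.3705, -0.4228)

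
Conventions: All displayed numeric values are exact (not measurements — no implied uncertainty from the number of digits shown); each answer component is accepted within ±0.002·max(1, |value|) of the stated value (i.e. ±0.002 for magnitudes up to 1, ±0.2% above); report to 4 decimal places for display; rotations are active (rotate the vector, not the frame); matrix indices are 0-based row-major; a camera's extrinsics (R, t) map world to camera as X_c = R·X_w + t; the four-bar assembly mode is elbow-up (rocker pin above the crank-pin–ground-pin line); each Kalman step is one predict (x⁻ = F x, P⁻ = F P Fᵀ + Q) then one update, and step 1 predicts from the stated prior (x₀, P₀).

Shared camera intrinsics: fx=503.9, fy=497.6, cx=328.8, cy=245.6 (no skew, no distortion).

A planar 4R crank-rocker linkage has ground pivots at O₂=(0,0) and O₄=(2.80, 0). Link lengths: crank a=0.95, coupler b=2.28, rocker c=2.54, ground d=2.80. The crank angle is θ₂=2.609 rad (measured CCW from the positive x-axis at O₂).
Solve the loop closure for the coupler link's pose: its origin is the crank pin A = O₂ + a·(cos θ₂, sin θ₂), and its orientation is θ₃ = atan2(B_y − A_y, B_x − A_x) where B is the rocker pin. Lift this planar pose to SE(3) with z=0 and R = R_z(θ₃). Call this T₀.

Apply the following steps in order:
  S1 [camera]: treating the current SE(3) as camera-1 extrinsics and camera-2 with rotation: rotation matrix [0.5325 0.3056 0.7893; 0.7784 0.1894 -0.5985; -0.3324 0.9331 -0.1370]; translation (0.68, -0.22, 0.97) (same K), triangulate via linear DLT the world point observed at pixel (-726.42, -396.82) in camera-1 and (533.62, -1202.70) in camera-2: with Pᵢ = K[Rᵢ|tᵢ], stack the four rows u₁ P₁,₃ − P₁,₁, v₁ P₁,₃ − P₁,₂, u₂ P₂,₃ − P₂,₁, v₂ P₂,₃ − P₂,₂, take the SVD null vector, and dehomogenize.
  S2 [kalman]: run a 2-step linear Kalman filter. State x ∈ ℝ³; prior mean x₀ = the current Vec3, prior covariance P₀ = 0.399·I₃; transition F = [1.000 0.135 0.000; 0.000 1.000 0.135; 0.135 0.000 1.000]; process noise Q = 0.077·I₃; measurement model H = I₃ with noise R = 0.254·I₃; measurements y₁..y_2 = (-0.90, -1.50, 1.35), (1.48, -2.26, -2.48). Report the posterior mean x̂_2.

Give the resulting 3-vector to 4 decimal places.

result = (-0.0616, -1.6451, -0.7056)

source (fourbar_fk): coupler pose = R=[0.8099 -0.5866 0.0000; 0.5866 0.8099 0.0000; 0.0000 0.0000 1.0000], t=(-0.8184, 0.4824, 0.0000)
after S1 (triangulate): (-1.4562, -0.7339, 0.7484)
after S2 (kf_track): (-0.0616, -1.6451, -0.7056)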